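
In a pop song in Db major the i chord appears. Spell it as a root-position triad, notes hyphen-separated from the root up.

Db-Fb-Ab

i is built on scale degree 1, which is Db in both Db major and its parallel. Building the minor chord from the parallel minor on Db: Db–Fb–Ab.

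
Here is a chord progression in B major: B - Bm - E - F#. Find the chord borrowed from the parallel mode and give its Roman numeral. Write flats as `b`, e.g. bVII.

In B major the diatonic chords are B, C#m, D#m, E, F#, G#m, A#dim. B, E and F# all belong to that set. But Bm (B–D–F#) is foreign: the diatonic I on degree 1 is B, whereas Bm comes from B minor. It is labeled i.

i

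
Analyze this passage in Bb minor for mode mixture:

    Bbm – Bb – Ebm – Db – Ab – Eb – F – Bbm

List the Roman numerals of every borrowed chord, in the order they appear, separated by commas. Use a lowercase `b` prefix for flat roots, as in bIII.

The diatonic triads in Bb minor (with V from harmonic minor) are Bbm, Cdim, Db, Ebm, F, Gb, Ab. Bbm, Ebm, Db, Ab and F are all diatonic. But Bb (Bb–D–F) is foreign: the diatonic i on degree 1 is Bbm, whereas Bb comes from Bb major. It is labeled I. But Eb (Eb–G–Bb) is foreign: the diatonic iv on degree 4 is Ebm, whereas Eb comes from Bb major. It is labeled IV.

I, IV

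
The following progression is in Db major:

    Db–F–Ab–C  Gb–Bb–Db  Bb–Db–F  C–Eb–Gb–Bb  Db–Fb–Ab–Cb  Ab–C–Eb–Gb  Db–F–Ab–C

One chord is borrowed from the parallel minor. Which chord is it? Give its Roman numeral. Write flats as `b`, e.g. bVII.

i7

The diatonic triads in Db major are Db, Ebm, Fm, Gb, Ab, Bbm, Cdim. Db–F–Ab–C = Dbmaj7, Gb–Bb–Db = Gb, Bb–Db–F = Bbm, C–Eb–Gb–Bb = Cm7b5 and Ab–C–Eb–Gb = Ab7 all belong to that set. Db–Fb–Ab–Cb doesn't fit — on degree 1 Db major would have Db (I). Dbm7 is the degree-1 chord of Db minor, so it is the borrowed i7.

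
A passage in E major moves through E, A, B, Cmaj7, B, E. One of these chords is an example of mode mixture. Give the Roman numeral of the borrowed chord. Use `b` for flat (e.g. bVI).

bVImaj7

E major has the diatonic set E, F#m, G#m, A, B, C#m, D#dim. E, A and B are all diatonic. But Cmaj7 (C–E–G–B) is foreign: the diatonic vi on degree 6 is C#m, whereas Cmaj7 comes from E minor. It is labeled bVImaj7.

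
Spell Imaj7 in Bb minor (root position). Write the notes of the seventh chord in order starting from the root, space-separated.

Bb D F A

Imaj7 is built on scale degree 1, which is Bb in both Bb minor and its parallel. Stacking thirds in Bb major on Bb gives Bb–D–F–A.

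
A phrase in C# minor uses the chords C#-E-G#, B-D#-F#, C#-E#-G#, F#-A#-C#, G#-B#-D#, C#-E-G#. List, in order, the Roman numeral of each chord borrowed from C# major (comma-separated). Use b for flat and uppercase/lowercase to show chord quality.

I, IV

C# minor has the diatonic set C#m, D#dim, E, F#m, G#, A, B (with V from harmonic minor). C#–E–G# = C#m, B–D#–F# = B and G#–B#–D# = G# are all diatonic. C#–E#–G# is not: scale degree 1 in C# minor carries C#m (i). In C# major the chord on that degree is C#, so here it functions as I, borrowed from the parallel major. F#–A#–C# is not: scale degree 4 in C# minor carries F#m (iv). In C# major the chord on that degree is F#, so here it functions as IV, borrowed from the parallel major.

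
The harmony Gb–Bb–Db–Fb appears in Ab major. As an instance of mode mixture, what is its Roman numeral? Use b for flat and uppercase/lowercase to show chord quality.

bVII7

In Ab major scale degree 7 is G; Gb is its lowered form, from Ab minor. Diatonically Ab major has Gdim (vii°) on that degree; Gb–Bb–Db–Fb is instead the dominant-seventh chord native to Ab minor, so it takes the label bVII7.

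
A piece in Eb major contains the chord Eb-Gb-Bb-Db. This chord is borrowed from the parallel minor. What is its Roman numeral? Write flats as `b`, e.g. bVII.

i7

Eb is scale degree 1 in Eb major. Diatonically Eb major has Eb (I) on that degree; Eb–Gb–Bb–Db is instead the minor-seventh chord native to Eb minor, so it takes the label i7.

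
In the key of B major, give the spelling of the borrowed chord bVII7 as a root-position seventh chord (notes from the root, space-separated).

bVII7 is built on the lowered scale degree 7. In B major degree 7 is A#; lowered it becomes A. In B minor the chord on A is A–C#–E–G.

A C# E G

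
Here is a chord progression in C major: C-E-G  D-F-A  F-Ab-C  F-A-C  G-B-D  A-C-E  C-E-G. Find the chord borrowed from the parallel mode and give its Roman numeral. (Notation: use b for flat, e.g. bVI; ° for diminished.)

iv

C major has the diatonic set C, Dm, Em, F, G, Am, Bdim. C–E–G = C, D–F–A = Dm, F–A–C = F, G–B–D = G and A–C–E = Am are all diatonic. But F–Ab–C is foreign: the diatonic IV on degree 4 is F, whereas Fm comes from C minor. It is labeled iv.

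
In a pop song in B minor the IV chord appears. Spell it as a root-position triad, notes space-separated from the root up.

The root, E, is scale degree 4 — the same note in B minor and B major; only the chord quality changes. In B major the chord on E is E–G#–B.

E G# B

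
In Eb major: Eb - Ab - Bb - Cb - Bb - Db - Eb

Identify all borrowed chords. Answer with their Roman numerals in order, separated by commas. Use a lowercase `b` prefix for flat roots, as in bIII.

In Eb major the diatonic chords are Eb, Fm, Gm, Ab, Bb, Cm, Ddim. Eb, Ab and Bb all belong to that set. Cb (Cb–Eb–Gb) doesn't fit — on degree 6 Eb major would have Cm (vi). Cb is the degree-6 chord of Eb minor, so it is the borrowed bVI. But Db (Db–F–Ab) is foreign: the diatonic vii° on degree 7 is Ddim, whereas Db comes from Eb minor. It is labeled bVII.

bVI, bVII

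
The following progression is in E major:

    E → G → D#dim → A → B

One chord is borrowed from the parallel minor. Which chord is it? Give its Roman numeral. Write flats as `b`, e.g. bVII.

In E major the diatonic chords are E, F#m, G#m, A, B, C#m, D#dim. Of the given chords, E, D#dim, A and B are diatonic. G (G–B–D) is not: scale degree 3 in E major carries G#m (iii). In E minor the chord on that degree is G, so here it functions as bIII, borrowed from the parallel minor.

bIII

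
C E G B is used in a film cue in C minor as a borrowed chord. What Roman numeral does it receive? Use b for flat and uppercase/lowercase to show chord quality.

The root C is the diatonic 1st degree of C minor; the borrowing shows in the chord quality. Diatonically C minor has Cm (i) on that degree; C–E–G–B is instead the major-seventh chord native to C major, so it takes the label Imaj7.

Imaj7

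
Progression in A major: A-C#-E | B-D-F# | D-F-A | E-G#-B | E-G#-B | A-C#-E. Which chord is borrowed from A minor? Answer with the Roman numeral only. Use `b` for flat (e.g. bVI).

iv

In A major the diatonic chords are A, Bm, C#m, D, E, F#m, G#dim. Of the given chords, A–C#–E = A, B–D–F# = Bm and E–G#–B = E are diatonic. D–F–A doesn't fit — on degree 4 A major would have D (IV). Dm is the degree-4 chord of A minor, so it is the borrowed iv.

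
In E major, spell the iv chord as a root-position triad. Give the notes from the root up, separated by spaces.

The root, A, is scale degree 4 — the same note in E major and E minor; only the chord quality changes. In E minor the chord on A is A–C–E.

A C E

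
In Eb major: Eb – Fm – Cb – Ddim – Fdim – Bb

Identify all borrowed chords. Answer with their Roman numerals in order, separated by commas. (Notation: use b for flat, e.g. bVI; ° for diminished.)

Eb major has the diatonic set Eb, Fm, Gm, Ab, Bb, Cm, Ddim. Eb, Fm, Ddim and Bb are all diatonic. Cb (Cb–Eb–Gb) is not: scale degree 6 in Eb major carries Cm (vi). In Eb minor the chord on that degree is Cb, so here it functions as bVI, borrowed from the parallel minor. Fdim (F–Ab–Cb) is not: scale degree 2 in Eb major carries Fm (ii). In Eb minor the chord on that degree is Fdim, so here it functions as ii°, borrowed from the parallel minor.

bVI, ii°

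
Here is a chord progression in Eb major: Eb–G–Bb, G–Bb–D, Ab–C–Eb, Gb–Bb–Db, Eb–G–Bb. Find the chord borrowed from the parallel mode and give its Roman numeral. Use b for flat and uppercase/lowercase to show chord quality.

The diatonic triads in Eb major are Eb, Fm, Gm, Ab, Bb, Cm, Ddim. Eb–G–Bb = Eb, G–Bb–D = Gm and Ab–C–Eb = Ab are all diatonic. Gb–Bb–Db doesn't fit — on degree 3 Eb major would have Gm (iii). Gb is the degree-3 chord of Eb minor, so it is the borrowed bIII.

bIII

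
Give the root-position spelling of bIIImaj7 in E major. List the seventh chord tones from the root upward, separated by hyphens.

G-B-D-F#

Scale degree 3 in E major is G#. bIIImaj7 uses the lowered form, G, taken from E minor. In E minor the chord on G is G–B–D–F#.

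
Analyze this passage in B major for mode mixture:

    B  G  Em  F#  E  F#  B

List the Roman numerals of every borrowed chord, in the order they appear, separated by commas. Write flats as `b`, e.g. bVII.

In B major the diatonic chords are B, C#m, D#m, E, F#, G#m, A#dim. B, F# and E are all diatonic. G (G–B–D) is not: scale degree 6 in B major carries G#m (vi). In B minor the chord on that degree is G, so here it functions as bVI, borrowed from the parallel minor. Em (E–G–B) is not: scale degree 4 in B major carries E (IV). In B minor the chord on that degree is Em, so here it functions as iv, borrowed from the parallel minor.

bVI, iv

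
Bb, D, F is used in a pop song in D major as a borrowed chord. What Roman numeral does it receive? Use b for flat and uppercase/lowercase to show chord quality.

bVI

Bb is the lowered form of scale degree 6 in D major (the diatonic degree 6 is B). The diatonic chord on degree 6 would be Bm (vi), but Bb–D–F is the major chord from D minor. As a borrowed chord it is labeled bVI.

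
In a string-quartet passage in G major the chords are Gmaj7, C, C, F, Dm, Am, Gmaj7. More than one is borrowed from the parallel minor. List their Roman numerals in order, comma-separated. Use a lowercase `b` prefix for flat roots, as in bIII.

bVII, v

In G major the diatonic chords are G, Am, Bm, C, D, Em, F#dim. Gmaj7, C and Am all belong to that set. F (F–A–C) is not: scale degree 7 in G major carries F#dim (vii°). In G minor the chord on that degree is F, so here it functions as bVII, borrowed from the parallel minor. Dm (D–F–A) is not: scale degree 5 in G major carries D (V). In G minor the chord on that degree is Dm, so here it functions as v, borrowed from the parallel minor.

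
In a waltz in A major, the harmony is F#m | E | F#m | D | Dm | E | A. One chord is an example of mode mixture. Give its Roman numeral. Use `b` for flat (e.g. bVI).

A major has the diatonic set A, Bm, C#m, D, E, F#m, G#dim. Of the given chords, F#m, E, D and A are diatonic. But Dm (D–F–A) is foreign: the diatonic IV on degree 4 is D, whereas Dm comes from A minor. It is labeled iv.

iv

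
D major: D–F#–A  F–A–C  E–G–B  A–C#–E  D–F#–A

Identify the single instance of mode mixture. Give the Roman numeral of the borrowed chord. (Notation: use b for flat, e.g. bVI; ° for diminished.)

bIII

The diatonic triads in D major are D, Em, F#m, G, A, Bm, C#dim. Of the given chords, D–F#–A = D, E–G–B = Em and A–C#–E = A are diatonic. F–A–C doesn't fit — on degree 3 D major would have F#m (iii). F is the degree-3 chord of D minor, so it is the borrowed bIII.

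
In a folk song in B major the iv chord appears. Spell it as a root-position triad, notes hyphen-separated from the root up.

iv is built on scale degree 4, which is E in both B major and its parallel. In B minor the chord on E is E–G–B.

E-G-B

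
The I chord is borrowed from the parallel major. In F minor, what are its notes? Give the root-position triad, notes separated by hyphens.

The root, F, is scale degree 1 — the same note in F minor and F major; only the chord quality changes. In F major the chord on F is F–A–C.

F-A-C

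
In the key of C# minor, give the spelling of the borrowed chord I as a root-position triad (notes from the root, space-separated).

C# E# G#

I is built on scale degree 1, which is C# in both C# minor and its parallel. In C# major the chord on C# is C#–E#–G#.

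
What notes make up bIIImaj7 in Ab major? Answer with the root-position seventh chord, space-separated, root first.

The root of bIIImaj7 is the lowered 3rd degree: C becomes Cb. In Ab minor the chord on Cb is Cb–Eb–Gb–Bb.

Cb Eb Gb Bb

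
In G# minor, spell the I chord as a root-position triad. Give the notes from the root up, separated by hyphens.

I is built on scale degree 1, which is G# in both G# minor and its parallel. Building the major chord from the parallel major on G#: G#–B#–D#.

G#-B#-D#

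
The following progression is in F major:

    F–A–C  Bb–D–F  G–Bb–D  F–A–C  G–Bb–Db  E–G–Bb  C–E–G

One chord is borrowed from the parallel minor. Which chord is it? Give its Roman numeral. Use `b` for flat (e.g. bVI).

ii°

F major has the diatonic set F, Gm, Am, Bb, C, Dm, Edim. F–A–C = F, Bb–D–F = Bb, G–Bb–D = Gm, E–G–Bb = Edim and C–E–G = C all belong to that set. G–Bb–Db is not: scale degree 2 in F major carries Gm (ii). In F minor the chord on that degree is Gdim, so here it functions as ii°, borrowed from the parallel minor.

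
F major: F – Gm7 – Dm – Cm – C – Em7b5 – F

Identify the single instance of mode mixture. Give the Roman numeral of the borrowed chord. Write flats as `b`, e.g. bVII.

The diatonic triads in F major are F, Gm, Am, Bb, C, Dm, Edim. F, Gm7, Dm, C and Em7b5 are all diatonic. Cm (C–Eb–G) is not: scale degree 5 in F major carries C (V). In F minor the chord on that degree is Cm, so here it functions as v, borrowed from the parallel minor.

v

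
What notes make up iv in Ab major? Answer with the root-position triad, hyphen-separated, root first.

The root, Db, is scale degree 4 — the same note in Ab major and Ab minor; only the chord quality changes. Stacking thirds in Ab minor on Db gives Db–Fb–Ab.

Db-Fb-Ab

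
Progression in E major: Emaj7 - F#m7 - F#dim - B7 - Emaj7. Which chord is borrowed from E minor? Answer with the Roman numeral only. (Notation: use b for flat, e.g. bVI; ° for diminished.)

ii°

In E major the diatonic chords are E, F#m, G#m, A, B, C#m, D#dim. Of the given chords, Emaj7, F#m7 and B7 are diatonic. F#dim (F#–A–C) is not: scale degree 2 in E major carries F#m (ii). In E minor the chord on that degree is F#dim, so here it functions as ii°, borrowed from the parallel minor.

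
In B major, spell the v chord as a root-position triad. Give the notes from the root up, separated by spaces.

F# A C#

v is built on scale degree 5, which is F# in both B major and its parallel. Stacking thirds in B minor on F# gives F#–A–C#.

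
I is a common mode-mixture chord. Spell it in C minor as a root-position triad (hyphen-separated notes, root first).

C-E-G

I is built on scale degree 1, which is C in both C minor and its parallel. Building the major chord from the parallel major on C: C–E–G.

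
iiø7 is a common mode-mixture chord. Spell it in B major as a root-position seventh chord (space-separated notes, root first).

The root, C#, is scale degree 2 — the same note in B major and B minor; only the chord quality changes. Stacking thirds in B minor on C# gives C#–E–G–B.

C# E G B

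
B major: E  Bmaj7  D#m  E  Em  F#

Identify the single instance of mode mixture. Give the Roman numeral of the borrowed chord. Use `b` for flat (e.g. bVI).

B major has the diatonic set B, C#m, D#m, E, F#, G#m, A#dim. Of the given chords, E, Bmaj7, D#m and F# are diatonic. Em (E–G–B) is not: scale degree 4 in B major carries E (IV). In B minor the chord on that degree is Em, so here it functions as iv, borrowed from the parallel minor.

iv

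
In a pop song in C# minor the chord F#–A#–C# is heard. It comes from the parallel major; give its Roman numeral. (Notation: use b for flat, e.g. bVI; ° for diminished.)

The root F# is the diatonic 4th degree of C# minor; the borrowing shows in the chord quality. The diatonic chord on degree 4 would be F#m (iv), but F#–A#–C# is the major chord from C# major. As a borrowed chord it is labeled IV.

IV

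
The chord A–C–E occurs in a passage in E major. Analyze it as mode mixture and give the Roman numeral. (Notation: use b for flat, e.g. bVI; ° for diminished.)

iv

A is scale degree 4 in E major. A–C–E is a minor chord — the form found in E minor, not the diatonic IV (A). Borrowed into E major it is written iv.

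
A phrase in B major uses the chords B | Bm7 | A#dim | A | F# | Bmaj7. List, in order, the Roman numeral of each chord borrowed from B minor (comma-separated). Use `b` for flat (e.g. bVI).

The diatonic triads in B major are B, C#m, D#m, E, F#, G#m, A#dim. B, A#dim, F# and Bmaj7 all belong to that set. Bm7 (B–D–F#–A) doesn't fit — on degree 1 B major would have B (I). Bm7 is the degree-1 chord of B minor, so it is the borrowed i7. But A (A–C#–E) is foreign: the diatonic vii° on degree 7 is A#dim, whereas A comes from B minor. It is labeled bVII.

i7, bVII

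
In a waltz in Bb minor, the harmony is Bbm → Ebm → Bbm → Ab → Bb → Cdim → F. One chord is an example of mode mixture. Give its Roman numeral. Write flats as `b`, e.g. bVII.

I

Bb minor has the diatonic set Bbm, Cdim, Db, Ebm, F, Gb, Ab (with V from harmonic minor). Bbm, Ebm, Ab, Cdim and F are all diatonic. Bb (Bb–D–F) is not: scale degree 1 in Bb minor carries Bbm (i). In Bb major the chord on that degree is Bb, so here it functions as I, borrowed from the parallel major.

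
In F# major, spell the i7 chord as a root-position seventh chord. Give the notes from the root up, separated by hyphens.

i7 is built on scale degree 1, which is F# in both F# major and its parallel. In F# minor the chord on F# is F#–A–C#–E.

F#-A-C#-E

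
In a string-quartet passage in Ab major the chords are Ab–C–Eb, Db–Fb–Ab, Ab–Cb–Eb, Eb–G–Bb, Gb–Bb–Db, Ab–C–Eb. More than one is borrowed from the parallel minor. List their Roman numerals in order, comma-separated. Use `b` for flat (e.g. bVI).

The diatonic triads in Ab major are Ab, Bbm, Cm, Db, Eb, Fm, Gdim. Ab–C–Eb = Ab and Eb–G–Bb = Eb both belong to that set. Db–Fb–Ab doesn't fit — on degree 4 Ab major would have Db (IV). Dbm is the degree-4 chord of Ab minor, so it is the borrowed iv. Ab–Cb–Eb is not: scale degree 1 in Ab major carries Ab (I). In Ab minor the chord on that degree is Abm, so here it functions as i, borrowed from the parallel minor. But Gb–Bb–Db is foreign: the diatonic vii° on degree 7 is Gdim, whereas Gb comes from Ab minor. It is labeled bVII.

iv, i, bVII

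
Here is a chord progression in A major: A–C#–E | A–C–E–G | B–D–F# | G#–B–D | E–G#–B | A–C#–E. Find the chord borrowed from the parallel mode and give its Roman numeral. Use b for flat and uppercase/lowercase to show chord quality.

In A major the diatonic chords are A, Bm, C#m, D, E, F#m, G#dim. A–C#–E = A, B–D–F# = Bm, G#–B–D = G#dim and E–G#–B = E are all diatonic. A–C–E–G doesn't fit — on degree 1 A major would have A (I). Am7 is the degree-1 chord of A minor, so it is the borrowed i7.

i7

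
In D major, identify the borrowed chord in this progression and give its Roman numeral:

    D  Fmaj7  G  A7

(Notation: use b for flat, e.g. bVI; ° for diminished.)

bIIImaj7

The diatonic triads in D major are D, Em, F#m, G, A, Bm, C#dim. D, G and A7 are all diatonic. Fmaj7 (F–A–C–E) doesn't fit — on degree 3 D major would have F#m (iii). Fmaj7 is the degree-3 chord of D minor, so it is the borrowed bIIImaj7.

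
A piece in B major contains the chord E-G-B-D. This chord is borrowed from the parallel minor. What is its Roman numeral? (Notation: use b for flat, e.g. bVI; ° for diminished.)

iv7

E is scale degree 4 in B major. The diatonic chord on degree 4 would be E (IV), but E–G–B–D is the minor-seventh chord from B minor. As a borrowed chord it is labeled iv7.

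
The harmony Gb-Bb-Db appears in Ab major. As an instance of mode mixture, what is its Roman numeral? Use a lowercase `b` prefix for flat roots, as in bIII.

bVII

In Ab major scale degree 7 is G; Gb is its lowered form, from Ab minor. The diatonic chord on degree 7 would be Gdim (vii°), but Gb–Bb–Db is the major chord from Ab minor. As a borrowed chord it is labeled bVII.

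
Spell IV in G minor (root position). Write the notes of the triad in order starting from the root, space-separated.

C E G

The root, C, is scale degree 4 — the same note in G minor and G major; only the chord quality changes. Stacking thirds in G major on C gives C–E–G.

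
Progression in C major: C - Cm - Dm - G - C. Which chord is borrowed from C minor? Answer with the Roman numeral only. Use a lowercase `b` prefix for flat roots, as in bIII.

i

In C major the diatonic chords are C, Dm, Em, F, G, Am, Bdim. Of the given chords, C, Dm and G are diatonic. Cm (C–Eb–G) doesn't fit — on degree 1 C major would have C (I). Cm is the degree-1 chord of C minor, so it is the borrowed i.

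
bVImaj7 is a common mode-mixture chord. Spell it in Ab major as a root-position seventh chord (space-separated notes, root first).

Fb Ab Cb Eb

Scale degree 6 in Ab major is F. bVImaj7 uses the lowered form, Fb, taken from Ab minor. Building the major-seventh chord from the parallel minor on Fb: Fb–Ab–Cb–Eb.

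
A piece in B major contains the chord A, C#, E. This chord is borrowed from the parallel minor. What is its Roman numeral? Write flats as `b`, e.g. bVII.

bVII

In B major scale degree 7 is A#; A is its lowered form, from B minor. The diatonic chord on degree 7 would be A#dim (vii°), but A–C#–E is the major chord from B minor. As a borrowed chord it is labeled bVII.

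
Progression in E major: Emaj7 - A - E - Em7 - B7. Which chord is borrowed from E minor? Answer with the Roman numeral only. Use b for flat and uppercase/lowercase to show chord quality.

E major has the diatonic set E, F#m, G#m, A, B, C#m, D#dim. Of the given chords, Emaj7, A, E and B7 are diatonic. Em7 (E–G–B–D) is not: scale degree 1 in E major carries E (I). In E minor the chord on that degree is Em7, so here it functions as i7, borrowed from the parallel minor.

i7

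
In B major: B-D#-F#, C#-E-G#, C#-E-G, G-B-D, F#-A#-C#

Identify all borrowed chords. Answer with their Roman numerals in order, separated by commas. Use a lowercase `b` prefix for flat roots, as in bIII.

In B major the diatonic chords are B, C#m, D#m, E, F#, G#m, A#dim. Of the given chords, B–D#–F# = B, C#–E–G# = C#m and F#–A#–C# = F# are diatonic. C#–E–G doesn't fit — on degree 2 B major would have C#m (ii). C#dim is the degree-2 chord of B minor, so it is the borrowed ii°. But G–B–D is foreign: the diatonic vi on degree 6 is G#m, whereas G comes from B minor. It is labeled bVI.

ii°, bVI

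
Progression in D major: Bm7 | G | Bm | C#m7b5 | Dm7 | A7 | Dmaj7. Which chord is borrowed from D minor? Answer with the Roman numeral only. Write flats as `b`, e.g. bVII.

i7

In D major the diatonic chords are D, Em, F#m, G, A, Bm, C#dim. Of the given chords, Bm7, G, Bm, C#m7b5, A7 and Dmaj7 are diatonic. Dm7 (D–F–A–C) doesn't fit — on degree 1 D major would have D (I). Dm7 is the degree-1 chord of D minor, so it is the borrowed i7.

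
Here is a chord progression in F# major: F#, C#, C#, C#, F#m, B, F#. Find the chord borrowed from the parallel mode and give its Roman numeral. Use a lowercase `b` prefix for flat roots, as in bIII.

The diatonic triads in F# major are F#, G#m, A#m, B, C#, D#m, E#dim. F#, C# and B all belong to that set. F#m (F#–A–C#) doesn't fit — on degree 1 F# major would have F# (I). F#m is the degree-1 chord of F# minor, so it is the borrowed i.

i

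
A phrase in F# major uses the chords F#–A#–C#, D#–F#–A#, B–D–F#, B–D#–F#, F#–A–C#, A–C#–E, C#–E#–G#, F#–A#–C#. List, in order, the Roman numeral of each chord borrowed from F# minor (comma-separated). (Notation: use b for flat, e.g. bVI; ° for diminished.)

iv, i, bIII

The diatonic triads in F# major are F#, G#m, A#m, B, C#, D#m, E#dim. F#–A#–C# = F#, D#–F#–A# = D#m, B–D#–F# = B and C#–E#–G# = C# are all diatonic. B–D–F# doesn't fit — on degree 4 F# major would have B (IV). Bm is the degree-4 chord of F# minor, so it is the borrowed iv. F#–A–C# doesn't fit — on degree 1 F# major would have F# (I). F#m is the degree-1 chord of F# minor, so it is the borrowed i. A–C#–E is not: scale degree 3 in F# major carries A#m (iii). In F# minor the chord on that degree is A, so here it functions as bIII, borrowed from the parallel minor.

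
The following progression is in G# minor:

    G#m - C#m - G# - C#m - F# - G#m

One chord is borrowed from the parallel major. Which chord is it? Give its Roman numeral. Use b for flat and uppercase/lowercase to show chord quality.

In G# minor (with V from harmonic minor) the diatonic chords are G#m, A#dim, B, C#m, D#, E, F#. G#m, C#m and F# are all diatonic. G# (G#–B#–D#) doesn't fit — on degree 1 G# minor would have G#m (i). G# is the degree-1 chord of G# major, so it is the borrowed I.

I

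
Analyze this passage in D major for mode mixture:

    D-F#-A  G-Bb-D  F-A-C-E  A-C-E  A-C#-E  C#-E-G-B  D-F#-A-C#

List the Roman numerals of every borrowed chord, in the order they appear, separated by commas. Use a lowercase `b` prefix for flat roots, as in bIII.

The diatonic triads in D major are D, Em, F#m, G, A, Bm, C#dim. Of the given chords, D–F#–A = D, A–C#–E = A, C#–E–G–B = C#m7b5 and D–F#–A–C# = Dmaj7 are diatonic. G–Bb–D doesn't fit — on degree 4 D major would have G (IV). Gm is the degree-4 chord of D minor, so it is the borrowed iv. F–A–C–E doesn't fit — on degree 3 D major would have F#m (iii). Fmaj7 is the degree-3 chord of D minor, so it is the borrowed bIIImaj7. A–C–E is not: scale degree 5 in D major carries A (V). In D minor the chord on that degree is Am, so here it functions as v, borrowed from the parallel minor.

iv, bIIImaj7, v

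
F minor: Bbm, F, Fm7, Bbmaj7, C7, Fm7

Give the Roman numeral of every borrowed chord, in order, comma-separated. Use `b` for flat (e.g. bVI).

I, IVmaj7

F minor has the diatonic set Fm, Gdim, Ab, Bbm, C, Db, Eb (with V from harmonic minor). Bbm, Fm7 and C7 all belong to that set. F (F–A–C) is not: scale degree 1 in F minor carries Fm (i). In F major the chord on that degree is F, so here it functions as I, borrowed from the parallel major. Bbmaj7 (Bb–D–F–A) is not: scale degree 4 in F minor carries Bbm (iv). In F major the chord on that degree is Bbmaj7, so here it functions as IVmaj7, borrowed from the parallel major.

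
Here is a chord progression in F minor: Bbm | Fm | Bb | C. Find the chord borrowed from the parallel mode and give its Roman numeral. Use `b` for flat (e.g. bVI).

IV

In F minor (with V from harmonic minor) the diatonic chords are Fm, Gdim, Ab, Bbm, C, Db, Eb. Of the given chords, Bbm, Fm and C are diatonic. Bb (Bb–D–F) doesn't fit — on degree 4 F minor would have Bbm (iv). Bb is the degree-4 chord of F major, so it is the borrowed IV.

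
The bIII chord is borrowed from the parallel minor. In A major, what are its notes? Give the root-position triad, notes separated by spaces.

C E G

bIII is built on the lowered scale degree 3. In A major degree 3 is C#; lowered it becomes C. Building the major chord from the parallel minor on C: C–E–G.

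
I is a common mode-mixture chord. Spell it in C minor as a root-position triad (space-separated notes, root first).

C E G

I is built on scale degree 1, which is C in both C minor and its parallel. In C major the chord on C is C–E–G.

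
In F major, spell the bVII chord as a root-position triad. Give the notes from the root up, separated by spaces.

bVII is built on the lowered scale degree 7. In F major degree 7 is E; lowered it becomes Eb. Building the major chord from the parallel minor on Eb: Eb–G–Bb.

Eb G Bb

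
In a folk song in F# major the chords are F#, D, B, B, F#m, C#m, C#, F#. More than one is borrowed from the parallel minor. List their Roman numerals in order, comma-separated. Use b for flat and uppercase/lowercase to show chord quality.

The diatonic triads in F# major are F#, G#m, A#m, B, C#, D#m, E#dim. Of the given chords, F#, B and C# are diatonic. D (D–F#–A) doesn't fit — on degree 6 F# major would have D#m (vi). D is the degree-6 chord of F# minor, so it is the borrowed bVI. F#m (F#–A–C#) doesn't fit — on degree 1 F# major would have F# (I). F#m is the degree-1 chord of F# minor, so it is the borrowed i. But C#m (C#–E–G#) is foreign: the diatonic V on degree 5 is C#, whereas C#m comes from F# minor. It is labeled v.

bVI, i, v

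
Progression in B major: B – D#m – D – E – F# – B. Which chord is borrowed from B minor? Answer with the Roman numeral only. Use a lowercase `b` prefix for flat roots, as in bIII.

B major has the diatonic set B, C#m, D#m, E, F#, G#m, A#dim. B, D#m, E and F# all belong to that set. D (D–F#–A) doesn't fit — on degree 3 B major would have D#m (iii). D is the degree-3 chord of B minor, so it is the borrowed bIII.

bIII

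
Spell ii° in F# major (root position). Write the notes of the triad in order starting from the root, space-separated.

The root, G#, is scale degree 2 — the same note in F# major and F# minor; only the chord quality changes. In F# minor the chord on G# is G#–B–D.

G# B D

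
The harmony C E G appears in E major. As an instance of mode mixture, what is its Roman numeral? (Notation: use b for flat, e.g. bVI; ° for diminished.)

In E major scale degree 6 is C#; C is its lowered form, from E minor. C–E–G is a major chord — the form found in E minor, not the diatonic vi (C#m). Borrowed into E major it is written bVI.

bVI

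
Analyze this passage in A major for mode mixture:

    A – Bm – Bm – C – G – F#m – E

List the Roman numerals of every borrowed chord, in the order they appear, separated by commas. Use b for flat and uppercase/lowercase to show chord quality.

In A major the diatonic chords are A, Bm, C#m, D, E, F#m, G#dim. A, Bm, F#m and E all belong to that set. C (C–E–G) is not: scale degree 3 in A major carries C#m (iii). In A minor the chord on that degree is C, so here it functions as bIII, borrowed from the parallel minor. G (G–B–D) doesn't fit — on degree 7 A major would have G#dim (vii°). G is the degree-7 chord of A minor, so it is the borrowed bVII.

bIII, bVII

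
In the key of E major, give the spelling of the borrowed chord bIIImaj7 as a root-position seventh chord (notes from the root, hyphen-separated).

G-B-D-F#

Scale degree 3 in E major is G#. bIIImaj7 uses the lowered form, G, taken from E minor. Building the major-seventh chord from the parallel minor on G: G–B–D–F#.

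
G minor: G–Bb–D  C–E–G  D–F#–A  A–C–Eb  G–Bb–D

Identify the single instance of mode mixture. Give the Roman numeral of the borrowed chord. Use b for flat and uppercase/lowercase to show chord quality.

In G minor (with V from harmonic minor) the diatonic chords are Gm, Adim, Bb, Cm, D, Eb, F. Of the given chords, G–Bb–D = Gm, D–F#–A = D and A–C–Eb = Adim are diatonic. But C–E–G is foreign: the diatonic iv on degree 4 is Cm, whereas C comes from G major. It is labeled IV.

IV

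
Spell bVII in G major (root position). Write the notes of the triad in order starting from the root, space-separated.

Scale degree 7 in G major is F#. bVII uses the lowered form, F, taken from G minor. Stacking thirds in G minor on F gives F–A–C.

F A C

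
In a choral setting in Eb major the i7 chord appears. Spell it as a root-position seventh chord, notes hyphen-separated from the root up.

The root, Eb, is scale degree 1 — the same note in Eb major and Eb minor; only the chord quality changes. In Eb minor the chord on Eb is Eb–Gb–Bb–Db.

Eb-Gb-Bb-Db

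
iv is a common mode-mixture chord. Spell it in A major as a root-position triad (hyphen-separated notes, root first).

D-F-A

The root, D, is scale degree 4 — the same note in A major and A minor; only the chord quality changes. In A minor the chord on D is D–F–A.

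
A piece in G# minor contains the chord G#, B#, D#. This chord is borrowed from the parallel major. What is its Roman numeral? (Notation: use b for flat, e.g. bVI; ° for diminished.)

G# is scale degree 1 in G# minor. The diatonic chord on degree 1 would be G#m (i), but G#–B#–D# is the major chord from G# major. As a borrowed chord it is labeled I.

I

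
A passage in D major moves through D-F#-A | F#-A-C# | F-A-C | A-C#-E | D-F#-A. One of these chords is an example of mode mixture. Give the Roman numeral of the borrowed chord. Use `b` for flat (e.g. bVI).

bIII

In D major the diatonic chords are D, Em, F#m, G, A, Bm, C#dim. Of the given chords, D–F#–A = D, F#–A–C# = F#m and A–C#–E = A are diatonic. F–A–C doesn't fit — on degree 3 D major would have F#m (iii). F is the degree-3 chord of D minor, so it is the borrowed bIII.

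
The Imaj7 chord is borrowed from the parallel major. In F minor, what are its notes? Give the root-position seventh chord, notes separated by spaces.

The root, F, is scale degree 1 — the same note in F minor and F major; only the chord quality changes. Stacking thirds in F major on F gives F–A–C–E.

F A C E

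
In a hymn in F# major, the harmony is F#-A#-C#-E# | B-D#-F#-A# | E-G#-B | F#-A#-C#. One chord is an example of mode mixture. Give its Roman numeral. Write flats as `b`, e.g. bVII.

bVII

In F# major the diatonic chords are F#, G#m, A#m, B, C#, D#m, E#dim. F#–A#–C#–E# = F#maj7, B–D#–F#–A# = Bmaj7 and F#–A#–C# = F# all belong to that set. E–G#–B doesn't fit — on degree 7 F# major would have E#dim (vii°). E is the degree-7 chord of F# minor, so it is the borrowed bVII.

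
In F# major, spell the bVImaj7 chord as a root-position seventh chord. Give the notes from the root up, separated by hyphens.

bVImaj7 is built on the lowered scale degree 6. In F# major degree 6 is D#; lowered it becomes D. Building the major-seventh chord from the parallel minor on D: D–F#–A–C#.

D-F#-A-C#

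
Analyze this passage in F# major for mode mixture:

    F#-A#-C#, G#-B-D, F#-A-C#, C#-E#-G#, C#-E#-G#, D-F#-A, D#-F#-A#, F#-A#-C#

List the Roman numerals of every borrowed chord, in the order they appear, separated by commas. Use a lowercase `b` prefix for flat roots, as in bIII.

ii°, i, bVI

In F# major the diatonic chords are F#, G#m, A#m, B, C#, D#m, E#dim. F#–A#–C# = F#, C#–E#–G# = C# and D#–F#–A# = D#m all belong to that set. G#–B–D doesn't fit — on degree 2 F# major would have G#m (ii). G#dim is the degree-2 chord of F# minor, so it is the borrowed ii°. But F#–A–C# is foreign: the diatonic I on degree 1 is F#, whereas F#m comes from F# minor. It is labeled i. D–F#–A doesn't fit — on degree 6 F# major would have D#m (vi). D is the degree-6 chord of F# minor, so it is the borrowed bVI.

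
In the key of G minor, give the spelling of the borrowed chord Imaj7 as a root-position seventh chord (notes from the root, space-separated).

G B D F#

The root, G, is scale degree 1 — the same note in G minor and G major; only the chord quality changes. Stacking thirds in G major on G gives G–B–D–F#.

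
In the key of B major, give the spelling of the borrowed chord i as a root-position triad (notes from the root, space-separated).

i is built on scale degree 1, which is B in both B major and its parallel. Building the minor chord from the parallel minor on B: B–D–F#.

B D F#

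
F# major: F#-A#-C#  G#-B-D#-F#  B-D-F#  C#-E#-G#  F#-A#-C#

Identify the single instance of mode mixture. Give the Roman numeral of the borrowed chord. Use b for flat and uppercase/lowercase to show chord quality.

iv

The diatonic triads in F# major are F#, G#m, A#m, B, C#, D#m, E#dim. F#–A#–C# = F#, G#–B–D#–F# = G#m7 and C#–E#–G# = C# all belong to that set. B–D–F# is not: scale degree 4 in F# major carries B (IV). In F# minor the chord on that degree is Bm, so here it functions as iv, borrowed from the parallel minor.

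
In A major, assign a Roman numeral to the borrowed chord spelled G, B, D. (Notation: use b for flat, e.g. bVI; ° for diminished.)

In A major scale degree 7 is G#; G is its lowered form, from A minor. The diatonic chord on degree 7 would be G#dim (vii°), but G–B–D is the major chord from A minor. As a borrowed chord it is labeled bVII.

bVII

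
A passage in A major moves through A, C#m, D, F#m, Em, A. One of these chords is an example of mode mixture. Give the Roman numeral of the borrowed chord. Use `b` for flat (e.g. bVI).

The diatonic triads in A major are A, Bm, C#m, D, E, F#m, G#dim. A, C#m, D and F#m all belong to that set. But Em (E–G–B) is foreign: the diatonic V on degree 5 is E, whereas Em comes from A minor. It is labeled v.

v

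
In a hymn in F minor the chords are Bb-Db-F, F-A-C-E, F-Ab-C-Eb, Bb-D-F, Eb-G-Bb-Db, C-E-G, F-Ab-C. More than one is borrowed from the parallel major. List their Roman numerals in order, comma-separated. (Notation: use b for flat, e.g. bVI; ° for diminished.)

F minor has the diatonic set Fm, Gdim, Ab, Bbm, C, Db, Eb (with V from harmonic minor). Bb–Db–F = Bbm, F–Ab–C–Eb = Fm7, Eb–G–Bb–Db = Eb7, C–E–G = C and F–Ab–C = Fm are all diatonic. F–A–C–E is not: scale degree 1 in F minor carries Fm (i). In F major the chord on that degree is Fmaj7, so here it functions as Imaj7, borrowed from the parallel major. Bb–D–F doesn't fit — on degree 4 F minor would have Bbm (iv). Bb is the degree-4 chord of F major, so it is the borrowed IV.

Imaj7, IV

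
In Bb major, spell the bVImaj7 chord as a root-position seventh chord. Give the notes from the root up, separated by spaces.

Gb Bb Db F

bVImaj7 is built on the lowered scale degree 6. In Bb major degree 6 is G; lowered it becomes Gb. Building the major-seventh chord from the parallel minor on Gb: Gb–Bb–Db–F.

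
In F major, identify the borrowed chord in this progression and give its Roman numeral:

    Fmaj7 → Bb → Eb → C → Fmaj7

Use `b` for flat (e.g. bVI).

bVII

In F major the diatonic chords are F, Gm, Am, Bb, C, Dm, Edim. Fmaj7, Bb and C all belong to that set. But Eb (Eb–G–Bb) is foreign: the diatonic vii° on degree 7 is Edim, whereas Eb comes from F minor. It is labeled bVII.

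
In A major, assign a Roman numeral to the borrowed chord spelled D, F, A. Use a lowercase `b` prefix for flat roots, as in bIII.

The root D is the diatonic 4th degree of A major; the borrowing shows in the chord quality. The diatonic chord on degree 4 would be D (IV), but D–F–A is the minor chord from A minor. As a borrowed chord it is labeled iv.

iv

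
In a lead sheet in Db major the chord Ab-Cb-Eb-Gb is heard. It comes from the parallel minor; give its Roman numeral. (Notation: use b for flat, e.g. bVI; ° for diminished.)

v7

Ab is scale degree 5 in Db major. Ab–Cb–Eb–Gb is a minor-seventh chord — the form found in Db minor, not the diatonic V (Ab). Borrowed into Db major it is written v7.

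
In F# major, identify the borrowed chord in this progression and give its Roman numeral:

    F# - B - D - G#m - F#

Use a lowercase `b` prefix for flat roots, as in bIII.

F# major has the diatonic set F#, G#m, A#m, B, C#, D#m, E#dim. F#, B and G#m are all diatonic. But D (D–F#–A) is foreign: the diatonic vi on degree 6 is D#m, whereas D comes from F# minor. It is labeled bVI.

bVI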